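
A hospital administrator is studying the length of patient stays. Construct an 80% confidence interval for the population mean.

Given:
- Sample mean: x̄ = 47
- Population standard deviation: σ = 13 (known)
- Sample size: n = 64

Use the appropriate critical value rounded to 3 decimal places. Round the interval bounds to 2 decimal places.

The population standard deviation σ is known, so use a z-interval (standard normal critical value).

For 80% confidence, z* = 1.282 (from standard normal table)

Standard error: SE = σ/√n = 13/√64 = 1.625000

Margin of error: E = z* × SE = 1.282 × 1.625000 = 2.0833

Z-interval: x̄ ± E = 47 ± 2.0833 = (44.9168, 49.0832)

Rounded to 2 decimal places:

(44.92, 49.08)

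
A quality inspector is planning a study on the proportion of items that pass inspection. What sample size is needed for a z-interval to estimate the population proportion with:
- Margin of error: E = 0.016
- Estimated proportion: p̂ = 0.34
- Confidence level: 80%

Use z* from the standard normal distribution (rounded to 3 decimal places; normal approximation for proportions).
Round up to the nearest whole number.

Using z* for proportion z-interval (normal approximation).

For 80% confidence, z* = 1.282 (from standard normal table)

Sample size formula for proportion z-interval: n = z*²p̂(1-p̂)/E²

n = 1.282² × 0.34 × 0.66 / 0.016²
  = 1.643524 × 0.2244 / 0.000256
  = 1440.6515

Round up to the nearest whole number: n = 1441

1441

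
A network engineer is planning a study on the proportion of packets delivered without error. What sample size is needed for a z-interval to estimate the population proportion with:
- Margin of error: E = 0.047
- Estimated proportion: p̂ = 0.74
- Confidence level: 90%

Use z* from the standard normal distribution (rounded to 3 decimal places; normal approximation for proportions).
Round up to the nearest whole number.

Using z* for proportion z-interval (normal approximation).

For 90% confidence, z* = 1.645 (from standard normal table)

Sample size formula for proportion z-interval: n = z*²p̂(1-p̂)/E²

n = 1.645² × 0.74 × 0.26 / 0.047²
  = 2.706025 × 0.1924 / 0.002209
  = 235.6900

Round up to the nearest whole number: n = 236

236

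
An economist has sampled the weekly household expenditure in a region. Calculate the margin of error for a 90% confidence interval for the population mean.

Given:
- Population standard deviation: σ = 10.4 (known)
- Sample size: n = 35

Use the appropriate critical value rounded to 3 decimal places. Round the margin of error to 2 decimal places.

The population standard deviation σ is known, so use the z-interval margin of error formula.

For 90% confidence, z* = 1.645 (from standard normal table)

Margin of error formula for z-interval: E = z* × σ/√n

E = 1.645 × 10.4/√35
  = 1.645 × 1.757921
  = 2.8918

Rounded to 2 decimal places:

2.89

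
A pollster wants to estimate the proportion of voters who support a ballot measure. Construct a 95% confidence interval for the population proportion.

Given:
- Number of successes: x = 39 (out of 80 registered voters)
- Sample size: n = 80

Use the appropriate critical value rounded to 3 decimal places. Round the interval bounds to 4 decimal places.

Sample proportion: p̂ = 39/80 = 0.487500

Check conditions for normal approximation:
  np̂ = 39 ≥ 10 ✓
  n(1-p̂) = 41 ≥ 10 ✓

The sample is large enough, so use a z-interval (normal approximation) for the proportion.

For 95% confidence, z* = 1.96 (from standard normal table)

Standard error: SE = √(p̂(1-p̂)/n) = √(0.487500×0.512500/80) = 0.05588423

Margin of error: E = z* × SE = 1.96 × 0.05588423 = 0.109533

Z-interval: p̂ ± E = 0.487500 ± 0.109533 = (0.377967, 0.597033)

Rounded to 4 decimal places:

(0.3780, 0.5970)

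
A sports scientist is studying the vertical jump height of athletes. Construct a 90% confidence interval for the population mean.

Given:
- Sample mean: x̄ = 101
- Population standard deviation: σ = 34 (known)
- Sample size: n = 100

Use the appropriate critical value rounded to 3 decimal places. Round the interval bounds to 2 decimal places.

The population standard deviation σ is known, so use a z-interval (standard normal critical value).

For 90% confidence, z* = 1.645 (from standard normal table)

Standard error: SE = σ/√n = 34/√100 = 3.400000

Margin of error: E = z* × SE = 1.645 × 3.400000 = 5.5930

Z-interval: x̄ ± E = 101 ± 5.5930 = (95.4070, 106.5930)

Rounded to 2 decimal places:

(95.41, 106.59)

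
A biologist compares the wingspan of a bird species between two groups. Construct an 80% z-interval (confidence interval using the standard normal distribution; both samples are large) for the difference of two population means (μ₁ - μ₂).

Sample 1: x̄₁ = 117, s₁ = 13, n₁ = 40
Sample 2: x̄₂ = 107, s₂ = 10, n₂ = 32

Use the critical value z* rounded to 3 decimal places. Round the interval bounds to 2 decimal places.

Both samples are large (n₁ = 40 ≥ 30, n₂ = 32 ≥ 30), so a z-interval for the difference of means applies.

Point estimate: x̄₁ - x̄₂ = 117 - 107 = 10

Standard error: SE = √(s₁²/n₁ + s₂²/n₂)
= √(13²/40 + 10²/32)
= √(4.225000 + 3.125000)
= 2.711088

For 80% confidence, z* = 1.282 (from standard normal table)
Margin of error: E = z* × SE = 1.282 × 2.711088 = 3.4756

Z-interval: (x̄₁ - x̄₂) ± E = 10 ± 3.4756 = (6.5244, 13.4756)

Rounded to 2 decimal places:

(6.52, 13.48)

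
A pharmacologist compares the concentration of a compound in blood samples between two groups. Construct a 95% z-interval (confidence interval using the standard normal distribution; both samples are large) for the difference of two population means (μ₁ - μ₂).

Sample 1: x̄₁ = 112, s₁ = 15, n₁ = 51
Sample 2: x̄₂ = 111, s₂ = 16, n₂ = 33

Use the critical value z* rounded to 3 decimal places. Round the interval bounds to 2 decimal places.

Both samples are large (n₁ = 51 ≥ 30, n₂ = 33 ≥ 30), so a z-interval for the difference of means applies.

Point estimate: x̄₁ - x̄₂ = 112 - 111 = 1

Standard error: SE = √(s₁²/n₁ + s₂²/n₂)
= √(15²/51 + 16²/33)
= √(4.411765 + 7.757576)
= 3.488458

For 95% confidence, z* = 1.96 (from standard normal table)
Margin of error: E = z* × SE = 1.96 × 3.488458 = 6.8374

Z-interval: (x̄₁ - x̄₂) ± E = 1 ± 6.8374 = (-5.8374, 7.8374)

Rounded to 2 decimal places:

(-5.84, 7.84)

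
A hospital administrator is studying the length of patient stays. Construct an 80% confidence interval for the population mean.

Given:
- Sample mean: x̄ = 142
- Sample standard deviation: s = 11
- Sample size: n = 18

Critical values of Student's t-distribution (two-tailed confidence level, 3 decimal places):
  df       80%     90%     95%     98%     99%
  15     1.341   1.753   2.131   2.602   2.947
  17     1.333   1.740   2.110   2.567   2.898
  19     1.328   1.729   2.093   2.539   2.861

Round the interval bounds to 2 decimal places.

The population standard deviation σ is unknown (only the sample standard deviation s is given), so use a t-interval with df = n - 1 = 18 - 1 = 17.

For 80% confidence with df = 17, t* = 1.333 (from t-table)

Standard error: SE = s/√n = 11/√18 = 2.592725

Margin of error: E = t* × SE = 1.333 × 2.592725 = 3.4561

T-interval: x̄ ± E = 142 ± 3.4561 = (138.5439, 145.4561)

Rounded to 2 decimal places:

(138.54, 145.46)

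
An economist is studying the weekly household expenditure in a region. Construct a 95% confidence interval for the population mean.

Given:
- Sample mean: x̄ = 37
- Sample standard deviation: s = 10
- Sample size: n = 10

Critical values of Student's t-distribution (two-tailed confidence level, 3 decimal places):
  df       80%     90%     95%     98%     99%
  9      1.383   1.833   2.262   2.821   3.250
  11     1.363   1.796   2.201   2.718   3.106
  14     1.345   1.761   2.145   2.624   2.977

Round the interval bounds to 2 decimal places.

The population standard deviation σ is unknown (only the sample standard deviation s is given), so use a t-interval with df = n - 1 = 10 - 1 = 9.

For 95% confidence with df = 9, t* = 2.262 (from t-table)

Standard error: SE = s/√n = 10/√10 = 3.162278

Margin of error: E = t* × SE = 2.262 × 3.162278 = 7.1531

T-interval: x̄ ± E = 37 ± 7.1531 = (29.8469, 44.1531)

Rounded to 2 decimal places:

(29.85, 44.15)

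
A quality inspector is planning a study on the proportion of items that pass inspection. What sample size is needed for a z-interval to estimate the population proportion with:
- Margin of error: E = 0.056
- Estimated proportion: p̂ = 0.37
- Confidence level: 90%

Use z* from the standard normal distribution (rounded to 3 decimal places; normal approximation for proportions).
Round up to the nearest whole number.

Using z* for proportion z-interval (normal approximation).

For 90% confidence, z* = 1.645 (from standard normal table)

Sample size formula for proportion z-interval: n = z*²p̂(1-p̂)/E²

n = 1.645² × 0.37 × 0.63 / 0.056²
  = 2.706025 × 0.2331 / 0.003136
  = 201.1398

Round up to the nearest whole number: n = 202

202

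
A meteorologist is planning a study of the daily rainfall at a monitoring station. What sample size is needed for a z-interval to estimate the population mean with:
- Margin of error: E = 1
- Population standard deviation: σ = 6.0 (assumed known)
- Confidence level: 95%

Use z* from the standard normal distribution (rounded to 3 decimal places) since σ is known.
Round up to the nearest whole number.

Using z* since population σ is known (z-interval formula).

For 95% confidence, z* = 1.96 (from standard normal table)

Sample size formula for z-interval: n = (z*σ/E)²

n = (1.96 × 6.0 / 1)²
  = (11.760000)²
  = 138.2976

Round up to the nearest whole number: n = 139

139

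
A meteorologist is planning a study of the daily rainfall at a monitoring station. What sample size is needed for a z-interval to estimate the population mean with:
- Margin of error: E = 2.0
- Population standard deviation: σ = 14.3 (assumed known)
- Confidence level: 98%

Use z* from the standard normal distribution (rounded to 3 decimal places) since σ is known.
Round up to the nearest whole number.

Using z* since population σ is known (z-interval formula).

For 98% confidence, z* = 2.326 (from standard normal table)

Sample size formula for z-interval: n = (z*σ/E)²

n = (2.326 × 14.3 / 2.0)²
  = (16.630900)²
  = 276.5868

Round up to the nearest whole number: n = 277

277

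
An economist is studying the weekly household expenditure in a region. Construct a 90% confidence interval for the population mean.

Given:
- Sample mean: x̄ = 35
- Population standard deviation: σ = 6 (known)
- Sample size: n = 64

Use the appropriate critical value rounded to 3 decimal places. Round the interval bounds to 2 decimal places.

The population standard deviation σ is known, so use a z-interval (standard normal critical value).

For 90% confidence, z* = 1.645 (from standard normal table)

Standard error: SE = σ/√n = 6/√64 = 0.750000

Margin of error: E = z* × SE = 1.645 × 0.750000 = 1.2338

Z-interval: x̄ ± E = 35 ± 1.2338 = (33.7662, 36.2338)

Rounded to 2 decimal places:

(33.77, 36.23)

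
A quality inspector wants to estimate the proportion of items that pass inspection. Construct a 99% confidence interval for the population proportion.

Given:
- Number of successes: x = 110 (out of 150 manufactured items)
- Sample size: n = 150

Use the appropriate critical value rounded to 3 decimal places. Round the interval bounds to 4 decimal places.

Sample proportion: p̂ = 110/150 = 0.733333

Check conditions for normal approximation:
  np̂ = 110 ≥ 10 ✓
  n(1-p̂) = 40 ≥ 10 ✓

The sample is large enough, so use a z-interval (normal approximation) for the proportion.

For 99% confidence, z* = 2.576 (from standard normal table)

Standard error: SE = √(p̂(1-p̂)/n) = √(0.733333×0.266667/150) = 0.03610684

Margin of error: E = z* × SE = 2.576 × 0.03610684 = 0.093011

Z-interval: p̂ ± E = 0.733333 ± 0.093011 = (0.640322, 0.826345)

Rounded to 4 decimal places:

(0.6403, 0.8263)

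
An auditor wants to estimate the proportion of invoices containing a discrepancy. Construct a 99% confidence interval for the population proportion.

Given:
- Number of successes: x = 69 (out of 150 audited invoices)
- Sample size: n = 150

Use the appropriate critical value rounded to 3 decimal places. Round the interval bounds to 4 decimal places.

Sample proportion: p̂ = 69/150 = 0.460000

Check conditions for normal approximation:
  np̂ = 69 ≥ 10 ✓
  n(1-p̂) = 81 ≥ 10 ✓

The sample is large enough, so use a z-interval (normal approximation) for the proportion.

For 99% confidence, z* = 2.576 (from standard normal table)

Standard error: SE = √(p̂(1-p̂)/n) = √(0.460000×0.540000/150) = 0.04069398

Margin of error: E = z* × SE = 2.576 × 0.04069398 = 0.104828

Z-interval: p̂ ± E = 0.460000 ± 0.104828 = (0.355172, 0.564828)

Rounded to 4 decimal places:

(0.3552, 0.5648)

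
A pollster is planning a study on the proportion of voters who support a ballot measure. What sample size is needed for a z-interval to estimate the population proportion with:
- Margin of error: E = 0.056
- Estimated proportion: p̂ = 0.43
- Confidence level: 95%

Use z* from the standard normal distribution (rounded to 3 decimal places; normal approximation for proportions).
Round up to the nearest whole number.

Using z* for proportion z-interval (normal approximation).

For 95% confidence, z* = 1.96 (from standard normal table)

Sample size formula for proportion z-interval: n = z*²p̂(1-p̂)/E²

n = 1.96² × 0.43 × 0.57 / 0.056²
  = 3.8416 × 0.2451 / 0.003136
  = 300.2475

Round up to the nearest whole number: n = 301

301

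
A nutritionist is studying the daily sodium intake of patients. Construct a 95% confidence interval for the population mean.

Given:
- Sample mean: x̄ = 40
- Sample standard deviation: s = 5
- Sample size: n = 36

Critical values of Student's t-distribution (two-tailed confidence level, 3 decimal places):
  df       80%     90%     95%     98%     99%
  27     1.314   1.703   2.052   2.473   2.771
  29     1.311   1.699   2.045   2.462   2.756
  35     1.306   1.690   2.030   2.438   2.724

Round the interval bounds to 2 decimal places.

The population standard deviation σ is unknown (only the sample standard deviation s is given), so use a t-interval with df = n - 1 = 36 - 1 = 35.

For 95% confidence with df = 35, t* = 2.030 (from t-table)

Standard error: SE = s/√n = 5/√36 = 0.833333

Margin of error: E = t* × SE = 2.030 × 0.833333 = 1.6917

T-interval: x̄ ± E = 40 ± 1.6917 = (38.3083, 41.6917)

Rounded to 2 decimal places:

(38.31, 41.69)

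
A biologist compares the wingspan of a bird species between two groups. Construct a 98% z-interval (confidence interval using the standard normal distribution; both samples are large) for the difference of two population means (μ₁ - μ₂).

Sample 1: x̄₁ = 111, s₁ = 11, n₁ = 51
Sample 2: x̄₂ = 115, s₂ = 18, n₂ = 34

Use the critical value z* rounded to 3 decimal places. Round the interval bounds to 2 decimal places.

Both samples are large (n₁ = 51 ≥ 30, n₂ = 34 ≥ 30), so a z-interval for the difference of means applies.

Point estimate: x̄₁ - x̄₂ = 111 - 115 = -4

Standard error: SE = √(s₁²/n₁ + s₂²/n₂)
= √(11²/51 + 18²/34)
= √(2.372549 + 9.529412)
= 3.449922

For 98% confidence, z* = 2.326 (from standard normal table)
Margin of error: E = z* × SE = 2.326 × 3.449922 = 8.0245

Z-interval: (x̄₁ - x̄₂) ± E = -4 ± 8.0245 = (-12.0245, 4.0245)

Rounded to 2 decimal places:

(-12.02, 4.02)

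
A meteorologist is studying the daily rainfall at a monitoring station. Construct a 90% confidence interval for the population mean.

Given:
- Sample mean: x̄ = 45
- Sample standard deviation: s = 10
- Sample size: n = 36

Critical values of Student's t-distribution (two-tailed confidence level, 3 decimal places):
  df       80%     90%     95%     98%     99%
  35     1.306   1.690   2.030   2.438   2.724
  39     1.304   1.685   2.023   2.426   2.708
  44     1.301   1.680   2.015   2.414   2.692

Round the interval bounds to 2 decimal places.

The population standard deviation σ is unknown (only the sample standard deviation s is given), so use a t-interval with df = n - 1 = 36 - 1 = 35.

For 90% confidence with df = 35, t* = 1.690 (from t-table)

Standard error: SE = s/√n = 10/√36 = 1.666667

Margin of error: E = t* × SE = 1.690 × 1.666667 = 2.8167

T-interval: x̄ ± E = 45 ± 2.8167 = (42.1833, 47.8167)

Rounded to 2 decimal places:

(42.18, 47.82)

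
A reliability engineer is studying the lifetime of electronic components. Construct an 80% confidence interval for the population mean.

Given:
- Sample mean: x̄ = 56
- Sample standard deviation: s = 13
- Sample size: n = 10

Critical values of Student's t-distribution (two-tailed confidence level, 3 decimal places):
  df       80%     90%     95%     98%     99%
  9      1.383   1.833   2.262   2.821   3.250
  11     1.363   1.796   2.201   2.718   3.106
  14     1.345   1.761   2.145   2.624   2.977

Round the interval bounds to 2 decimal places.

The population standard deviation σ is unknown (only the sample standard deviation s is given), so use a t-interval with df = n - 1 = 10 - 1 = 9.

For 80% confidence with df = 9, t* = 1.383 (from t-table)

Standard error: SE = s/√n = 13/√10 = 4.110961

Margin of error: E = t* × SE = 1.383 × 4.110961 = 5.6855

T-interval: x̄ ± E = 56 ± 5.6855 = (50.3145, 61.6855)

Rounded to 2 decimal places:

(50.31, 61.69)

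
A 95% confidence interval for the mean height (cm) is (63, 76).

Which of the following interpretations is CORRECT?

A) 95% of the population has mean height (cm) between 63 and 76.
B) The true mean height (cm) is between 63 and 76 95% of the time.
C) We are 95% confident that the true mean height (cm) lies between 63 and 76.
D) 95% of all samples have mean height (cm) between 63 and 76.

A confidence interval represents our confidence in the procedure, not a probability statement about the parameter.

Key concept: If we repeated this sampling process many times and computed a 95% CI each time, about 95% of those intervals would contain the true population parameter.

For this specific interval (63, 76):
- Midpoint (point estimate): 69.5
- Margin of error: 6.5

The correct interpretation is the one stating confidence that the true parameter lies in the interval — option C.

C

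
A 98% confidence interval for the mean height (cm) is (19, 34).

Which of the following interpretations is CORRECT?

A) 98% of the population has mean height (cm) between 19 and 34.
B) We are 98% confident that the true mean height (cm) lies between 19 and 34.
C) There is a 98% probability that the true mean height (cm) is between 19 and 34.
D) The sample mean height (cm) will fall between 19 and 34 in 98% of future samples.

A confidence interval represents our confidence in the procedure, not a probability statement about the parameter.

Key concept: If we repeated this sampling process many times and computed a 98% CI each time, about 98% of those intervals would contain the true population parameter.

For this specific interval (19, 34):
- Midpoint (point estimate): 26.5
- Margin of error: 7.5

The correct interpretation is the one stating confidence that the true parameter lies in the interval — option B.

B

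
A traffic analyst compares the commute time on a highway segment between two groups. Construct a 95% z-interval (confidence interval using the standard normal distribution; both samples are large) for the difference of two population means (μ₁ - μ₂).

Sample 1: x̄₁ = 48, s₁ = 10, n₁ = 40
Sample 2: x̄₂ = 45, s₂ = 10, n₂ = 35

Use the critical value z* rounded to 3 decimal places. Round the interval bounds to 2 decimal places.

Both samples are large (n₁ = 40 ≥ 30, n₂ = 35 ≥ 30), so a z-interval for the difference of means applies.

Point estimate: x̄₁ - x̄₂ = 48 - 45 = 3

Standard error: SE = √(s₁²/n₁ + s₂²/n₂)
= √(10²/40 + 10²/35)
= √(2.500000 + 2.857143)
= 2.314550

For 95% confidence, z* = 1.96 (from standard normal table)
Margin of error: E = z* × SE = 1.96 × 2.314550 = 4.5365

Z-interval: (x̄₁ - x̄₂) ± E = 3 ± 4.5365 = (-1.5365, 7.5365)

Rounded to 2 decimal places:

(-1.54, 7.54)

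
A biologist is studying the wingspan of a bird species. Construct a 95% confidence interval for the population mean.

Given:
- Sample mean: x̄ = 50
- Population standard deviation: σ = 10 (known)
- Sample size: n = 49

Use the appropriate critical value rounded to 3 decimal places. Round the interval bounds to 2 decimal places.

The population standard deviation σ is known, so use a z-interval (standard normal critical value).

For 95% confidence, z* = 1.96 (from standard normal table)

Standard error: SE = σ/√n = 10/√49 = 1.428571

Margin of error: E = z* × SE = 1.96 × 1.428571 = 2.8000

Z-interval: x̄ ± E = 50 ± 2.8000 = (47.2000, 52.8000)

Rounded to 2 decimal places:

(47.20, 52.80)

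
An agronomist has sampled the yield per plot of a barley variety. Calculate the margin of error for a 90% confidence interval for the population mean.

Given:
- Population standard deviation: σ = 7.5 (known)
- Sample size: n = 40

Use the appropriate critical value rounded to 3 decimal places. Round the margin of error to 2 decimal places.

The population standard deviation σ is known, so use the z-interval margin of error formula.

For 90% confidence, z* = 1.645 (from standard normal table)

Margin of error formula for z-interval: E = z* × σ/√n

E = 1.645 × 7.5/√40
  = 1.645 × 1.185854
  = 1.9507

Rounded to 2 decimal places:

1.95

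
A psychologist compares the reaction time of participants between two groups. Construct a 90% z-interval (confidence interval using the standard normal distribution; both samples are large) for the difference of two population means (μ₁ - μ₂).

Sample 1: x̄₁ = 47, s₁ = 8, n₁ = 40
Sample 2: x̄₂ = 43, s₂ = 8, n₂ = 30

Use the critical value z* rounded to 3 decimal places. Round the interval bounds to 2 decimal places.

Both samples are large (n₁ = 40 ≥ 30, n₂ = 30 ≥ 30), so a z-interval for the difference of means applies.

Point estimate: x̄₁ - x̄₂ = 47 - 43 = 4

Standard error: SE = √(s₁²/n₁ + s₂²/n₂)
= √(8²/40 + 8²/30)
= √(1.600000 + 2.133333)
= 1.932184

For 90% confidence, z* = 1.645 (from standard normal table)
Margin of error: E = z* × SE = 1.645 × 1.932184 = 3.1784

Z-interval: (x̄₁ - x̄₂) ± E = 4 ± 3.1784 = (0.8216, 7.1784)

Rounded to 2 decimal places:

(0.82, 7.18)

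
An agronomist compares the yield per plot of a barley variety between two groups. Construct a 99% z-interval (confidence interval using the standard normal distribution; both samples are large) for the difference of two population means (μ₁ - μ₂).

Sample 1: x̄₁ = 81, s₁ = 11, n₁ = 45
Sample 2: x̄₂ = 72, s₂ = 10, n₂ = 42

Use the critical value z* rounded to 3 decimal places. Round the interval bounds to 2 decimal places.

Both samples are large (n₁ = 45 ≥ 30, n₂ = 42 ≥ 30), so a z-interval for the difference of means applies.

Point estimate: x̄₁ - x̄₂ = 81 - 72 = 9

Standard error: SE = √(s₁²/n₁ + s₂²/n₂)
= √(11²/45 + 10²/42)
= √(2.688889 + 2.380952)
= 2.251631

For 99% confidence, z* = 2.576 (from standard normal table)
Margin of error: E = z* × SE = 2.576 × 2.251631 = 5.8002

Z-interval: (x̄₁ - x̄₂) ± E = 9 ± 5.8002 = (3.1998, 14.8002)

Rounded to 2 decimal places:

(3.20, 14.80)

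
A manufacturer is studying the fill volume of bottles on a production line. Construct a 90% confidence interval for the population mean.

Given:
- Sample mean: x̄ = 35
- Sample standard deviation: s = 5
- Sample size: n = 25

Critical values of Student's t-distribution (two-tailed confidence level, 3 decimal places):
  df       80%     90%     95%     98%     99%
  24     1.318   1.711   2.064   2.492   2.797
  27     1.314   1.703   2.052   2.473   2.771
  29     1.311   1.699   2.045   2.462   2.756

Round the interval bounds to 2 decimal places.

The population standard deviation σ is unknown (only the sample standard deviation s is given), so use a t-interval with df = n - 1 = 25 - 1 = 24.

For 90% confidence with df = 24, t* = 1.711 (from t-table)

Standard error: SE = s/√n = 5/√25 = 1.000000

Margin of error: E = t* × SE = 1.711 × 1.000000 = 1.7110

T-interval: x̄ ± E = 35 ± 1.7110 = (33.2890, 36.7110)

Rounded to 2 decimal places:

(33.29, 36.71)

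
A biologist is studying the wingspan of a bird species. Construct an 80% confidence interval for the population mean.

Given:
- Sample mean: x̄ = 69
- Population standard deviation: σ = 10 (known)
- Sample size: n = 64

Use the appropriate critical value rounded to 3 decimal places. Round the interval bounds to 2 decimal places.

The population standard deviation σ is known, so use a z-interval (standard normal critical value).

For 80% confidence, z* = 1.282 (from standard normal table)

Standard error: SE = σ/√n = 10/√64 = 1.250000

Margin of error: E = z* × SE = 1.282 × 1.250000 = 1.6025

Z-interval: x̄ ± E = 69 ± 1.6025 = (67.3975, 70.6025)

Rounded to 2 decimal places:

(67.40, 70.60)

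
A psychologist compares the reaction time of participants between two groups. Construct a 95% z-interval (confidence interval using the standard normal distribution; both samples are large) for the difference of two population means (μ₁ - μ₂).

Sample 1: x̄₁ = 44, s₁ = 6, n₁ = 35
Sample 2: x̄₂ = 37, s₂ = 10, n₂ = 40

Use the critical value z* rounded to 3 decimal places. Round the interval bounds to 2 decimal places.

Both samples are large (n₁ = 35 ≥ 30, n₂ = 40 ≥ 30), so a z-interval for the difference of means applies.

Point estimate: x̄₁ - x̄₂ = 44 - 37 = 7

Standard error: SE = √(s₁²/n₁ + s₂²/n₂)
= √(6²/35 + 10²/40)
= √(1.028571 + 2.500000)
= 1.878449

For 95% confidence, z* = 1.96 (from standard normal table)
Margin of error: E = z* × SE = 1.96 × 1.878449 = 3.6818

Z-interval: (x̄₁ - x̄₂) ± E = 7 ± 3.6818 = (3.3182, 10.6818)

Rounded to 2 decimal places:

(3.32, 10.68)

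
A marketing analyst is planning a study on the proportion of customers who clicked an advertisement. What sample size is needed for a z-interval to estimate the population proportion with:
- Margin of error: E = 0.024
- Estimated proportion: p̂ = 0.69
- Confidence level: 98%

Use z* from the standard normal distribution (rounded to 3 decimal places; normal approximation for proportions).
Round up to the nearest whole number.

Using z* for proportion z-interval (normal approximation).

For 98% confidence, z* = 2.326 (from standard normal table)

Sample size formula for proportion z-interval: n = z*²p̂(1-p̂)/E²

n = 2.326² × 0.69 × 0.31 / 0.024²
  = 5.410276 × 0.2139 / 0.000576
  = 2009.1285

Round up to the nearest whole number: n = 2010

2010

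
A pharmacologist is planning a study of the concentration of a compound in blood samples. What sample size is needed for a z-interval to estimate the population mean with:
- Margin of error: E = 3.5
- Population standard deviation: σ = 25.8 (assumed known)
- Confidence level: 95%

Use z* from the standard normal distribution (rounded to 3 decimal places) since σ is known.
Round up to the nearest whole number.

Using z* since population σ is known (z-interval formula).

For 95% confidence, z* = 1.96 (from standard normal table)

Sample size formula for z-interval: n = (z*σ/E)²

n = (1.96 × 25.8 / 3.5)²
  = (14.448000)²
  = 208.7447

Round up to the nearest whole number: n = 209

209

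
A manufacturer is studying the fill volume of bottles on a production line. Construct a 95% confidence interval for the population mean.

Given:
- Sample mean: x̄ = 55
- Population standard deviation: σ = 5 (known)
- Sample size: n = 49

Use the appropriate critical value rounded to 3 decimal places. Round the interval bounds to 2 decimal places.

The population standard deviation σ is known, so use a z-interval (standard normal critical value).

For 95% confidence, z* = 1.96 (from standard normal table)

Standard error: SE = σ/√n = 5/√49 = 0.714286

Margin of error: E = z* × SE = 1.96 × 0.714286 = 1.4000

Z-interval: x̄ ± E = 55 ± 1.4000 = (53.6000, 56.4000)

Rounded to 2 decimal places:

(53.60, 56.40)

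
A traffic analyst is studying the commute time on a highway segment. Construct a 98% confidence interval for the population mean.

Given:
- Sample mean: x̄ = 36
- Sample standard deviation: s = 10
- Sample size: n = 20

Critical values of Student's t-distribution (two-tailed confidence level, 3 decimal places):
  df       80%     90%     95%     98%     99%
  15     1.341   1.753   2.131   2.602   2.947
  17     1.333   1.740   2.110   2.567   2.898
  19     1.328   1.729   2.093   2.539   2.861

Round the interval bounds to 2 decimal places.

The population standard deviation σ is unknown (only the sample standard deviation s is given), so use a t-interval with df = n - 1 = 20 - 1 = 19.

For 98% confidence with df = 19, t* = 2.539 (from t-table)

Standard error: SE = s/√n = 10/√20 = 2.236068

Margin of error: E = t* × SE = 2.539 × 2.236068 = 5.6774

T-interval: x̄ ± E = 36 ± 5.6774 = (30.3226, 41.6774)

Rounded to 2 decimal places:

(30.32, 41.68)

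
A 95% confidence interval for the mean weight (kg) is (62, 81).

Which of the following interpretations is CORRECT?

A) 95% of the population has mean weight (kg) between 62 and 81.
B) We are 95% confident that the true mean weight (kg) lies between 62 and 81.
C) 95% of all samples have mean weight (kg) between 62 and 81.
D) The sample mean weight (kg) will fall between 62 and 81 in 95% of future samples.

A confidence interval represents our confidence in the procedure, not a probability statement about the parameter.

Key concept: If we repeated this sampling process many times and computed a 95% CI each time, about 95% of those intervals would contain the true population parameter.

For this specific interval (62, 81):
- Midpoint (point estimate): 71.5
- Margin of error: 9.5

The correct interpretation is the one stating confidence that the true parameter lies in the interval — option B.

B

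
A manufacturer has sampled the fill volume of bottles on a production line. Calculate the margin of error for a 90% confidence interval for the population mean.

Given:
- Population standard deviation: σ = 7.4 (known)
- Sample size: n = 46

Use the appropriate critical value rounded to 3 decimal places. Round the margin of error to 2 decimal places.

The population standard deviation σ is known, so use the z-interval margin of error formula.

For 90% confidence, z* = 1.645 (from standard normal table)

Margin of error formula for z-interval: E = z* × σ/√n

E = 1.645 × 7.4/√46
  = 1.645 × 1.091070
  = 1.7948

Rounded to 2 decimal places:

1.79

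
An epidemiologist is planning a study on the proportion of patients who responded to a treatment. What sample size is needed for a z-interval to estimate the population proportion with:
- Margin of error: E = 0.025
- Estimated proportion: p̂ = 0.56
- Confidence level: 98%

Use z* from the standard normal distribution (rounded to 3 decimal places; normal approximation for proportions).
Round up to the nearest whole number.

Using z* for proportion z-interval (normal approximation).

For 98% confidence, z* = 2.326 (from standard normal table)

Sample size formula for proportion z-interval: n = z*²p̂(1-p̂)/E²

n = 2.326² × 0.56 × 0.44 / 0.025²
  = 5.410276 × 0.2464 / 0.000625
  = 2132.9472

Round up to the nearest whole number: n = 2133

2133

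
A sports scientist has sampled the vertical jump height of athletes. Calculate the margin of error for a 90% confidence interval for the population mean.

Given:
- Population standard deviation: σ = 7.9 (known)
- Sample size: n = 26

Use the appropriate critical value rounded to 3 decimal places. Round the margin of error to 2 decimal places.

The population standard deviation σ is known, so use the z-interval margin of error formula.

For 90% confidence, z* = 1.645 (from standard normal table)

Margin of error formula for z-interval: E = z* × σ/√n

E = 1.645 × 7.9/√26
  = 1.645 × 1.549317
  = 2.5486

Rounded to 2 decimal places:

2.55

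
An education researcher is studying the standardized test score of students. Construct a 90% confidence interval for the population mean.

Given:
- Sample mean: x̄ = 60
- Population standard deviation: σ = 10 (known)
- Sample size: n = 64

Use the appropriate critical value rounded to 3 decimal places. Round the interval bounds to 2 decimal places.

The population standard deviation σ is known, so use a z-interval (standard normal critical value).

For 90% confidence, z* = 1.645 (from standard normal table)

Standard error: SE = σ/√n = 10/√64 = 1.250000

Margin of error: E = z* × SE = 1.645 × 1.250000 = 2.0562

Z-interval: x̄ ± E = 60 ± 2.0562 = (57.9438, 62.0562)

Rounded to 2 decimal places:

(57.94, 62.06)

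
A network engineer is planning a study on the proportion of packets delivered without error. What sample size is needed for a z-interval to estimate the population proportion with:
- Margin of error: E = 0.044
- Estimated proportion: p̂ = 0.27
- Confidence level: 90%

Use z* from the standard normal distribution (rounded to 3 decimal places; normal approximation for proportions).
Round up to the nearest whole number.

Using z* for proportion z-interval (normal approximation).

For 90% confidence, z* = 1.645 (from standard normal table)

Sample size formula for proportion z-interval: n = z*²p̂(1-p̂)/E²

n = 1.645² × 0.27 × 0.73 / 0.044²
  = 2.706025 × 0.1971 / 0.001936
  = 275.4946

Round up to the nearest whole number: n = 276

276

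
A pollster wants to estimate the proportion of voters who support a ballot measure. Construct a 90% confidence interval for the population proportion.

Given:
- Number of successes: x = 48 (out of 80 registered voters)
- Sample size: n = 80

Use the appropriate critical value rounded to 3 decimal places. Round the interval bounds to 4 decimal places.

Sample proportion: p̂ = 48/80 = 0.600000

Check conditions for normal approximation:
  np̂ = 48 ≥ 10 ✓
  n(1-p̂) = 32 ≥ 10 ✓

The sample is large enough, so use a z-interval (normal approximation) for the proportion.

For 90% confidence, z* = 1.645 (from standard normal table)

Standard error: SE = √(p̂(1-p̂)/n) = √(0.600000×0.400000/80) = 0.05477226

Margin of error: E = z* × SE = 1.645 × 0.05477226 = 0.090100

Z-interval: p̂ ± E = 0.600000 ± 0.090100 = (0.509900, 0.690100)

Rounded to 4 decimal places:

(0.5099, 0.6901)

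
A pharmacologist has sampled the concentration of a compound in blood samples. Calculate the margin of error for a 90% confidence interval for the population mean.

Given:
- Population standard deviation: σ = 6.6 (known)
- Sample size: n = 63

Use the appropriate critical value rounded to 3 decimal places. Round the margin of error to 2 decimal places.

The population standard deviation σ is known, so use the z-interval margin of error formula.

For 90% confidence, z* = 1.645 (from standard normal table)

Margin of error formula for z-interval: E = z* × σ/√n

E = 1.645 × 6.6/√63
  = 1.645 × 0.831522
  = 1.3679

Rounded to 2 decimal places:

1.37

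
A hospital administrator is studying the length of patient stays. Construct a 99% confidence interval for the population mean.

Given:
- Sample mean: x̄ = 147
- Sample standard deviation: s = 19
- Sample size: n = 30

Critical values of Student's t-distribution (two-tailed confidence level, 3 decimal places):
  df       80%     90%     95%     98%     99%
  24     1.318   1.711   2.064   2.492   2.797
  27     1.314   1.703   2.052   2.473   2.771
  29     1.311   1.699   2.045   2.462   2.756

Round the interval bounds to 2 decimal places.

The population standard deviation σ is unknown (only the sample standard deviation s is given), so use a t-interval with df = n - 1 = 30 - 1 = 29.

For 99% confidence with df = 29, t* = 2.756 (from t-table)

Standard error: SE = s/√n = 19/√30 = 3.468910

Margin of error: E = t* × SE = 2.756 × 3.468910 = 9.5603

T-interval: x̄ ± E = 147 ± 9.5603 = (137.4397, 156.5603)

Rounded to 2 decimal places:

(137.44, 156.56)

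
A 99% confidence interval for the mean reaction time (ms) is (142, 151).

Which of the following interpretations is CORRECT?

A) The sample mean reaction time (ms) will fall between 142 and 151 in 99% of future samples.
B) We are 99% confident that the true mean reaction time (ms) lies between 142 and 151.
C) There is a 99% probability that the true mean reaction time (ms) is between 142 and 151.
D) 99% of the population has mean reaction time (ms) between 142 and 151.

A confidence interval represents our confidence in the procedure, not a probability statement about the parameter.

Key concept: If we repeated this sampling process many times and computed a 99% CI each time, about 99% of those intervals would contain the true population parameter.

For this specific interval (142, 151):
- Midpoint (point estimate): 146.5
- Margin of error: 4.5

The correct interpretation is the one stating confidence that the true parameter lies in the interval — option B.

B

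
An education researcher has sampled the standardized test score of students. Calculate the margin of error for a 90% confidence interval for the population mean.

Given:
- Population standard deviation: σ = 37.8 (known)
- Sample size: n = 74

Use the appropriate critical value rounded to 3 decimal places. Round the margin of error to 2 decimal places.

The population standard deviation σ is known, so use the z-interval margin of error formula.

For 90% confidence, z* = 1.645 (from standard normal table)

Margin of error formula for z-interval: E = z* × σ/√n

E = 1.645 × 37.8/√74
  = 1.645 × 4.394161
  = 7.2284

Rounded to 2 decimal places:

7.23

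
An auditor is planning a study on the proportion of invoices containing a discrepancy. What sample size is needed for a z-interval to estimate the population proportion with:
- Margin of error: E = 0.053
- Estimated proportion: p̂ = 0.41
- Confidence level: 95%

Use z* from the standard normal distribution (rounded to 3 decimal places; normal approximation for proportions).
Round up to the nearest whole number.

Using z* for proportion z-interval (normal approximation).

For 95% confidence, z* = 1.96 (from standard normal table)

Sample size formula for proportion z-interval: n = z*²p̂(1-p̂)/E²

n = 1.96² × 0.41 × 0.59 / 0.053²
  = 3.8416 × 0.2419 / 0.002809
  = 330.8234

Round up to the nearest whole number: n = 331

331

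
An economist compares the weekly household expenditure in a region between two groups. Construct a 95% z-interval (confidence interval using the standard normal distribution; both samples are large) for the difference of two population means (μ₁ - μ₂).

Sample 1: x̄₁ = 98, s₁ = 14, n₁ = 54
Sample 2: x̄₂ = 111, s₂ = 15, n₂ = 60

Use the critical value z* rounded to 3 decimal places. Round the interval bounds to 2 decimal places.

Both samples are large (n₁ = 54 ≥ 30, n₂ = 60 ≥ 30), so a z-interval for the difference of means applies.

Point estimate: x̄₁ - x̄₂ = 98 - 111 = -13

Standard error: SE = √(s₁²/n₁ + s₂²/n₂)
= √(14²/54 + 15²/60)
= √(3.629630 + 3.750000)
= 2.716547

For 95% confidence, z* = 1.96 (from standard normal table)
Margin of error: E = z* × SE = 1.96 × 2.716547 = 5.3244

Z-interval: (x̄₁ - x̄₂) ± E = -13 ± 5.3244 = (-18.3244, -7.6756)

Rounded to 2 decimal places:

(-18.32, -7.68)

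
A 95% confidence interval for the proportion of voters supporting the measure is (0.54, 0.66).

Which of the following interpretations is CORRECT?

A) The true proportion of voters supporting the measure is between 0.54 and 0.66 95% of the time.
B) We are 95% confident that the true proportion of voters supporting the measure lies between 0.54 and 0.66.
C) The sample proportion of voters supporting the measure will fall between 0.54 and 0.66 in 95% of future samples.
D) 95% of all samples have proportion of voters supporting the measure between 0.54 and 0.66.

A confidence interval represents our confidence in the procedure, not a probability statement about the parameter.

Key concept: If we repeated this sampling process many times and computed a 95% CI each time, about 95% of those intervals would contain the true population parameter.

For this specific interval (0.54, 0.66):
- Midpoint (point estimate): 0.6
- Margin of error: 0.06

The correct interpretation is the one stating confidence that the true parameter lies in the interval — option B.

B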